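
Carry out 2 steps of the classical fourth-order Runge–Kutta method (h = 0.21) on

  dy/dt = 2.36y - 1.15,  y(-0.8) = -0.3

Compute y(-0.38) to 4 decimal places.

RK4: k1 = f(t_n, y_n); k2 = f(t_n + h/2, y_n + (h/2)·k1); k3 = f(t_n + h/2, y_n + (h/2)·k2); k4 = f(t_n + h, y_n + h·k3); y_{n+1} = y_n + (h/6)·(k1 + 2k2 + 2k3 + k4).
t=-0.800000, y=-0.300000:
  k1 = f(-0.800000, -0.300000) = -1.858000
  k2 = f(-0.695000, -0.495090) = -2.318412
  k3 = f(-0.695000, -0.543433) = -2.432503
  k4 = f(-0.590000, -0.810826) = -3.063548
  y ← -0.300000 + (0.21/6)·(k1 + 2k2 + 2k3 + k4) = -0.804818
t=-0.590000, y=-0.804818:
  k1 = f(-0.590000, -0.804818) = -3.049371
  k2 = f(-0.485000, -1.125002) = -3.805005
  k3 = f(-0.485000, -1.204344) = -3.992251
  k4 = f(-0.380000, -1.643191) = -5.027931
  y ← -0.804818 + (0.21/6)·(k1 + 2k2 + 2k3 + k4) = -1.633332
y(-0.38) ≈ -1.6333

-1.6333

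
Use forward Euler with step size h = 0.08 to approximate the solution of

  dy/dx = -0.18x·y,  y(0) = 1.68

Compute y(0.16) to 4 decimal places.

Euler: y_{n+1} = y_n + h·f(x_n, y_n).
x=0.000000, y=1.680000: f=0.000000 → y ← 1.680000 + 0.08·0.000000 = 1.680000
x=0.080000, y=1.680000: f=-0.024192 → y ← 1.680000 + 0.08·(-0.024192) = 1.678065
y(0.16) ≈ 1.6781

1.6781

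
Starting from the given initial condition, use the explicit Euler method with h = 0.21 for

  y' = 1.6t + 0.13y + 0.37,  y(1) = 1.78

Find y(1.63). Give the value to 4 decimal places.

3.4187

Euler: y_{n+1} = y_n + h·f(t_n, y_n).
t=1.000000, y=1.780000: f=2.201400 → y ← 1.780000 + 0.21·2.201400 = 2.242294
t=1.210000, y=2.242294: f=2.597498 → y ← 2.242294 + 0.21·2.597498 = 2.787769
t=1.420000, y=2.787769: f=3.004410 → y ← 2.787769 + 0.21·3.004410 = 3.418695
y(1.63) ≈ 3.4187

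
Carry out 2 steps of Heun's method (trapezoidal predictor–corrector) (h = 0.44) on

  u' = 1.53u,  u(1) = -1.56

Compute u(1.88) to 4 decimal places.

Heun: k1 = f(x_n, u_n); k2 = f(x_n + h, u_n + h·k1); u_{n+1} = u_n + (h/2)·(k1 + k2).
x=1.000000, u=-1.560000:
  k1 = f(1.000000, -1.560000) = -2.386800
  k2 = f(1.440000, -2.610192) = -3.993594
  u ← -1.560000 + (0.44/2)·(-2.386800 + (-3.993594)) = -2.963687
x=1.440000, u=-2.963687:
  k1 = f(1.440000, -2.963687) = -4.534441
  k2 = f(1.880000, -4.958840) = -7.587026
  u ← -2.963687 + (0.44/2)·(-4.534441 + (-7.587026)) = -5.630409
u(1.88) ≈ -5.6304

-5.6304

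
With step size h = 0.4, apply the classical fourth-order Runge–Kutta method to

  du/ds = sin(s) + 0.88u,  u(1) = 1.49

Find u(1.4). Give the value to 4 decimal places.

2.5603

RK4: k1 = f(s_n, u_n); k2 = f(s_n + h/2, u_n + (h/2)·k1); k3 = f(s_n + h/2, u_n + (h/2)·k2); k4 = f(s_n + h, u_n + h·k3); u_{n+1} = u_n + (h/6)·(k1 + 2k2 + 2k3 + k4).
s=1.000000, u=1.490000:
  k1 = f(1.000000, 1.490000) = 2.152671
  k2 = f(1.200000, 1.920534) = 2.622109
  k3 = f(1.200000, 2.014422) = 2.704730
  k4 = f(1.400000, 2.571892) = 3.248715
  u ← 1.490000 + (0.4/6)·(k1 + 2k2 + 2k3 + k4) = 2.560338
u(1.4) ≈ 2.5603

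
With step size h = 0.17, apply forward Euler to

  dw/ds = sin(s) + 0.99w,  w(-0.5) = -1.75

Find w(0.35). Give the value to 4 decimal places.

Euler: w_{n+1} = w_n + h·f(s_n, w_n).
s=-0.500000, w=-1.750000: f=-2.211926 → w ← -1.750000 + 0.17·(-2.211926) = -2.126027
s=-0.330000, w=-2.126027: f=-2.428810 → w ← -2.126027 + 0.17·(-2.428810) = -2.538925
s=-0.160000, w=-2.538925: f=-2.672854 → w ← -2.538925 + 0.17·(-2.672854) = -2.993310
s=0.010000, w=-2.993310: f=-2.953377 → w ← -2.993310 + 0.17·(-2.953377) = -3.495384
s=0.180000, w=-3.495384: f=-3.281401 → w ← -3.495384 + 0.17·(-3.281401) = -4.053223
w(0.35) ≈ -4.0532

-4.0532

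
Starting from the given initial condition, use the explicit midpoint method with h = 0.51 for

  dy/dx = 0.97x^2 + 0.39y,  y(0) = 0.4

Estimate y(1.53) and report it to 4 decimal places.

Midpoint: k1 = f(x_n, y_n); k2 = f(x_n + h/2, y_n + (h/2)·k1); y_{n+1} = y_n + h·k2.
x=0.000000, y=0.400000:
  k1 = f(0.000000, 0.400000) = 0.156000
  k2 = f(0.255000, 0.439780) = 0.234588
  y ← 0.400000 + 0.51·0.234588 = 0.519640
x=0.510000, y=0.519640:
  k1 = f(0.510000, 0.519640) = 0.454957
  k2 = f(0.765000, 0.635654) = 0.815573
  y ← 0.519640 + 0.51·0.815573 = 0.935583
x=1.020000, y=0.935583:
  k1 = f(1.020000, 0.935583) = 1.374065
  k2 = f(1.275000, 1.285969) = 2.078384
  y ← 0.935583 + 0.51·2.078384 = 1.995558
y(1.53) ≈ 1.9956

1.9956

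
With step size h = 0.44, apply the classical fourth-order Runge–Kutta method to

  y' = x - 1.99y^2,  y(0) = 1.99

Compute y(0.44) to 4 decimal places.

0.0044

RK4: k1 = f(x_n, y_n); k2 = f(x_n + h/2, y_n + (h/2)·k1); k3 = f(x_n + h/2, y_n + (h/2)·k2); k4 = f(x_n + h, y_n + h·k3); y_{n+1} = y_n + (h/6)·(k1 + 2k2 + 2k3 + k4).
x=0.000000, y=1.990000:
  k1 = f(0.000000, 1.990000) = -7.880599
  k2 = f(0.220000, 0.256268) = 0.089310
  k3 = f(0.220000, 2.009648) = -7.816985
  k4 = f(0.440000, -1.449473) = -3.740936
  y ← 1.990000 + (0.44/6)·(k1 + 2k2 + 2k3 + k4) = 0.004362
y(0.44) ≈ 0.0044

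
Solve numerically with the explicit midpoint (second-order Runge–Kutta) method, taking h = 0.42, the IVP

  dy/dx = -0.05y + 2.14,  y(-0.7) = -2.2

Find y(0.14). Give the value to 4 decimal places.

Midpoint: k1 = f(x_n, y_n); k2 = f(x_n + h/2, y_n + (h/2)·k1); y_{n+1} = y_n + h·k2.
x=-0.700000, y=-2.200000:
  k1 = f(-0.700000, -2.200000) = 2.250000
  k2 = f(-0.490000, -1.727500) = 2.226375
  y ← -2.200000 + 0.42·2.226375 = -1.264923
x=-0.280000, y=-1.264923:
  k1 = f(-0.280000, -1.264923) = 2.203246
  k2 = f(-0.070000, -0.802241) = 2.180112
  y ← -1.264923 + 0.42·2.180112 = -0.349275
y(0.14) ≈ -0.3493

-0.3493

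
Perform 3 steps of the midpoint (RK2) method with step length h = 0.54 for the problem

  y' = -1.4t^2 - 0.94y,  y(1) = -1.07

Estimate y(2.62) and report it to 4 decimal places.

-5.2539

Midpoint: k1 = f(t_n, y_n); k2 = f(t_n + h/2, y_n + (h/2)·k1); y_{n+1} = y_n + h·k2.
t=1.000000, y=-1.070000:
  k1 = f(1.000000, -1.070000) = -0.394200
  k2 = f(1.270000, -1.176434) = -1.152212
  y ← -1.070000 + 0.54·(-1.152212) = -1.692195
t=1.540000, y=-1.692195:
  k1 = f(1.540000, -1.692195) = -1.729577
  k2 = f(1.810000, -2.159180) = -2.556910
  y ← -1.692195 + 0.54·(-2.556910) = -3.072926
t=2.080000, y=-3.072926:
  k1 = f(2.080000, -3.072926) = -3.168409
  k2 = f(2.350000, -3.928397) = -4.038807
  y ← -3.072926 + 0.54·(-4.038807) = -5.253882
y(2.62) ≈ -5.2539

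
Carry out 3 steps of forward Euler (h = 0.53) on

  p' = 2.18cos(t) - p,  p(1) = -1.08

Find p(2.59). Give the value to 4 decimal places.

Euler: p_{n+1} = p_n + h·f(t_n, p_n).
t=1.000000, p=-1.080000: f=2.257859 → p ← -1.080000 + 0.53·2.257859 = 0.116665
t=1.530000, p=0.116665: f=-0.027754 → p ← 0.116665 + 0.53·(-0.027754) = 0.101956
t=2.060000, p=0.101956: f=-1.126388 → p ← 0.101956 + 0.53·(-1.126388) = -0.495030
p(2.59) ≈ -0.4950

-0.4950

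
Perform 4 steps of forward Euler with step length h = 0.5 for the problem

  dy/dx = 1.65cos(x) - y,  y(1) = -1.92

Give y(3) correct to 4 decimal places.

-0.8823

Euler: y_{n+1} = y_n + h·f(x_n, y_n).
x=1.000000, y=-1.920000: f=2.811499 → y ← -1.920000 + 0.5·2.811499 = -0.514251
x=1.500000, y=-0.514251: f=0.630967 → y ← -0.514251 + 0.5·0.630967 = -0.198767
x=2.000000, y=-0.198767: f=-0.487875 → y ← -0.198767 + 0.5·(-0.487875) = -0.442705
x=2.500000, y=-0.442705: f=-0.879182 → y ← -0.442705 + 0.5·(-0.879182) = -0.882296
y(3) ≈ -0.8823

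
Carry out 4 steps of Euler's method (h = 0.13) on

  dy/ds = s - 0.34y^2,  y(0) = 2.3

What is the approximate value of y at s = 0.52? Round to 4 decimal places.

1.6819

Euler: y_{n+1} = y_n + h·f(s_n, y_n).
s=0.000000, y=2.300000: f=-1.798600 → y ← 2.300000 + 0.13·(-1.798600) = 2.066182
s=0.130000, y=2.066182: f=-1.321497 → y ← 2.066182 + 0.13·(-1.321497) = 1.894387
s=0.260000, y=1.894387: f=-0.960159 → y ← 1.894387 + 0.13·(-0.960159) = 1.769567
s=0.390000, y=1.769567: f=-0.674665 → y ← 1.769567 + 0.13·(-0.674665) = 1.681860
y(0.52) ≈ 1.6819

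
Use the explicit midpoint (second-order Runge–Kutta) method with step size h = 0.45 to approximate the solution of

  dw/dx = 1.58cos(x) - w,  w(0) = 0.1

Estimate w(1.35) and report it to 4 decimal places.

Midpoint: k1 = f(x_n, w_n); k2 = f(x_n + h/2, w_n + (h/2)·k1); w_{n+1} = w_n + h·k2.
x=0.000000, w=0.100000:
  k1 = f(0.000000, 0.100000) = 1.480000
  k2 = f(0.225000, 0.433000) = 1.107175
  w ← 0.100000 + 0.45·1.107175 = 0.598229
x=0.450000, w=0.598229:
  k1 = f(0.450000, 0.598229) = 0.824478
  k2 = f(0.675000, 0.783736) = 0.449781
  w ← 0.598229 + 0.45·0.449781 = 0.800630
x=0.900000, w=0.800630:
  k1 = f(0.900000, 0.800630) = 0.181514
  k2 = f(1.125000, 0.841471) = -0.160212
  w ← 0.800630 + 0.45·(-0.160212) = 0.728535
w(1.35) ≈ 0.7285

0.7285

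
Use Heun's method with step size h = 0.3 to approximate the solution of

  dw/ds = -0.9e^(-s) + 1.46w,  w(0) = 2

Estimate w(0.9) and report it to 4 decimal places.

6.0306

Heun: k1 = f(s_n, w_n); k2 = f(s_n + h, w_n + h·k1); w_{n+1} = w_n + (h/2)·(k1 + k2).
s=0.000000, w=2.000000:
  k1 = f(0.000000, 2.000000) = 2.020000
  k2 = f(0.300000, 2.606000) = 3.138024
  w ← 2.000000 + (0.3/2)·(2.020000 + 3.138024) = 2.773704
s=0.300000, w=2.773704:
  k1 = f(0.300000, 2.773704) = 3.382871
  k2 = f(0.600000, 3.788565) = 5.037374
  w ← 2.773704 + (0.3/2)·(3.382871 + 5.037374) = 4.036740
s=0.600000, w=4.036740:
  k1 = f(0.600000, 4.036740) = 5.399710
  k2 = f(0.900000, 5.656653) = 7.892801
  w ← 4.036740 + (0.3/2)·(5.399710 + 7.892801) = 6.030617
w(0.9) ≈ 6.0306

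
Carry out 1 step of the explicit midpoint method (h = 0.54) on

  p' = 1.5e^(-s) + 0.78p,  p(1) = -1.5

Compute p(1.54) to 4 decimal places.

-1.9746

Midpoint: k1 = f(s_n, p_n); k2 = f(s_n + h/2, p_n + (h/2)·k1); p_{n+1} = p_n + h·k2.
s=1.000000, p=-1.500000:
  k1 = f(1.000000, -1.500000) = -0.618181
  k2 = f(1.270000, -1.666909) = -0.878941
  p ← -1.500000 + 0.54·(-0.878941) = -1.974628
p(1.54) ≈ -1.9746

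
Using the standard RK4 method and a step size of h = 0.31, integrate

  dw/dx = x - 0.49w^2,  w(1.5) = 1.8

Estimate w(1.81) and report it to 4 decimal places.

1.8196

RK4: k1 = f(x_n, w_n); k2 = f(x_n + h/2, w_n + (h/2)·k1); k3 = f(x_n + h/2, w_n + (h/2)·k2); k4 = f(x_n + h, w_n + h·k3); w_{n+1} = w_n + (h/6)·(k1 + 2k2 + 2k3 + k4).
x=1.500000, w=1.800000:
  k1 = f(1.500000, 1.800000) = -0.087600
  k2 = f(1.655000, 1.786422) = 0.091261
  k3 = f(1.655000, 1.814145) = 0.042349
  k4 = f(1.810000, 1.813128) = 0.199157
  w ← 1.800000 + (0.31/6)·(k1 + 2k2 + 2k3 + k4) = 1.819570
w(1.81) ≈ 1.8196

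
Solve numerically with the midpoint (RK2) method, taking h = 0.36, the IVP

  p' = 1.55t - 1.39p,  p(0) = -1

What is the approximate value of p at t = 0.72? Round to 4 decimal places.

Midpoint: k1 = f(t_n, p_n); k2 = f(t_n + h/2, p_n + (h/2)·k1); p_{n+1} = p_n + h·k2.
t=0.000000, p=-1.000000:
  k1 = f(0.000000, -1.000000) = 1.390000
  k2 = f(0.180000, -0.749800) = 1.321222
  p ← -1.000000 + 0.36·1.321222 = -0.524360
t=0.360000, p=-0.524360:
  k1 = f(0.360000, -0.524360) = 1.286861
  k2 = f(0.540000, -0.292725) = 1.243888
  p ← -0.524360 + 0.36·1.243888 = -0.076560
p(0.72) ≈ -0.0766

-0.0766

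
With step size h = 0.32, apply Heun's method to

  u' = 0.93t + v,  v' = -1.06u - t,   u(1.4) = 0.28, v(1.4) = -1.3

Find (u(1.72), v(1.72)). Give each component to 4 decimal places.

Heun on (u,v): k1 = f(t_n, state_n); k2 = f(t_n + h, state_n + h·k1); state_{n+1} = state_n + (h/2)·(k1 + k2).
1.400000: (0.280000, -1.300000)
  k1 = (0.002000, -1.696800)
  predictor → (0.280640, -1.842976)
  k2 = (-0.243376, -2.017478)
  → (0.241380, -1.894285)
(u(1.72), v(1.72)) ≈ (0.2414, -1.8943)

0.2414, -1.8943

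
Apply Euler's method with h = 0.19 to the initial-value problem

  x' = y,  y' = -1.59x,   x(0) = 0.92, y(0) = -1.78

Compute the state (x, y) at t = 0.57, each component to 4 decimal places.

-0.2336, -2.2913

Euler on (x,y): x_{n+1} = x_n + h·x', y_{n+1} = y_n + h·y'.
0.000000: (0.920000, -1.780000); f=(-1.780000, -1.462800) → (0.581800, -2.057932)
0.190000: (0.581800, -2.057932); f=(-2.057932, -0.925062) → (0.190793, -2.233694)
0.380000: (0.190793, -2.233694); f=(-2.233694, -0.303361) → (-0.233609, -2.291332)
(x(0.57), y(0.57)) ≈ (-0.2336, -2.2913)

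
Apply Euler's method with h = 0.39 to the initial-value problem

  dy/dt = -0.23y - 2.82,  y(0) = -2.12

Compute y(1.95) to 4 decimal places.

Euler: y_{n+1} = y_n + h·f(t_n, y_n).
t=0.000000, y=-2.120000: f=-2.332400 → y ← -2.120000 + 0.39·(-2.332400) = -3.029636
t=0.390000, y=-3.029636: f=-2.123184 → y ← -3.029636 + 0.39·(-2.123184) = -3.857678
t=0.780000, y=-3.857678: f=-1.932734 → y ← -3.857678 + 0.39·(-1.932734) = -4.611444
t=1.170000, y=-4.611444: f=-1.759368 → y ← -4.611444 + 0.39·(-1.759368) = -5.297597
t=1.560000, y=-5.297597: f=-1.601553 → y ← -5.297597 + 0.39·(-1.601553) = -5.922203
y(1.95) ≈ -5.9222

-5.9222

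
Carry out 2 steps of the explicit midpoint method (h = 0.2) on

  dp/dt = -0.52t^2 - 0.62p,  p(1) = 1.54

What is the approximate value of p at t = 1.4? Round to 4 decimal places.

0.9306

Midpoint: k1 = f(t_n, p_n); k2 = f(t_n + h/2, p_n + (h/2)·k1); p_{n+1} = p_n + h·k2.
t=1.000000, p=1.540000:
  k1 = f(1.000000, 1.540000) = -1.474800
  k2 = f(1.100000, 1.392520) = -1.492562
  p ← 1.540000 + 0.2·(-1.492562) = 1.241488
t=1.200000, p=1.241488:
  k1 = f(1.200000, 1.241488) = -1.518522
  k2 = f(1.300000, 1.089635) = -1.554374
  p ← 1.241488 + 0.2·(-1.554374) = 0.930613
p(1.4) ≈ 0.9306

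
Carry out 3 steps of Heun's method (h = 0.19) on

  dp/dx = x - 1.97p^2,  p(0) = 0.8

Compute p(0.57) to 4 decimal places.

Heun: k1 = f(x_n, p_n); k2 = f(x_n + h, p_n + h·k1); p_{n+1} = p_n + (h/2)·(k1 + k2).
x=0.000000, p=0.800000:
  k1 = f(0.000000, 0.800000) = -1.260800
  k2 = f(0.190000, 0.560448) = -0.428781
  p ← 0.800000 + (0.19/2)·(-1.260800 + (-0.428781)) = 0.639490
x=0.190000, p=0.639490:
  k1 = f(0.190000, 0.639490) = -0.615626
  k2 = f(0.380000, 0.522521) = -0.157865
  p ← 0.639490 + (0.19/2)·(-0.615626 + (-0.157865)) = 0.566008
x=0.380000, p=0.566008:
  k1 = f(0.380000, 0.566008) = -0.251119
  k2 = f(0.570000, 0.518295) = 0.040799
  p ← 0.566008 + (0.19/2)·(-0.251119 + 0.040799) = 0.546028
p(0.57) ≈ 0.5460

0.5460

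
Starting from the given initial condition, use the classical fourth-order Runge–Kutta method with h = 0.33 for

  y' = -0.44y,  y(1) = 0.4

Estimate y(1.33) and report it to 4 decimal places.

RK4: k1 = f(t_n, y_n); k2 = f(t_n + h/2, y_n + (h/2)·k1); k3 = f(t_n + h/2, y_n + (h/2)·k2); k4 = f(t_n + h, y_n + h·k3); y_{n+1} = y_n + (h/6)·(k1 + 2k2 + 2k3 + k4).
t=1.000000, y=0.400000:
  k1 = f(1.000000, 0.400000) = -0.176000
  k2 = f(1.165000, 0.370960) = -0.163222
  k3 = f(1.165000, 0.373068) = -0.164150
  k4 = f(1.330000, 0.345830) = -0.152165
  y ← 0.400000 + (0.33/6)·(k1 + 2k2 + 2k3 + k4) = 0.345940
y(1.33) ≈ 0.3459

0.3459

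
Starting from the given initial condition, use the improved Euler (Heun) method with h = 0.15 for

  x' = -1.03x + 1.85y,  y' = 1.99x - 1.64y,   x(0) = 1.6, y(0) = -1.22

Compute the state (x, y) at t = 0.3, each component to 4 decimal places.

0.9105, -0.2377

Heun on (x,y): k1 = f(t_n, state_n); k2 = f(t_n + h, state_n + h·k1); state_{n+1} = state_n + (h/2)·(k1 + k2).
0.000000: (1.600000, -1.220000)
  k1 = (-3.905000, 5.184800)
  predictor → (1.014250, -0.442280)
  k2 = (-1.862896, 2.743697)
  → (1.167408, -0.625363)
0.150000: (1.167408, -0.625363)
  k1 = (-2.359351, 3.348737)
  predictor → (0.813505, -0.123052)
  k2 = (-1.065557, 1.820681)
  → (0.910540, -0.237656)
(x(0.3), y(0.3)) ≈ (0.9105, -0.2377)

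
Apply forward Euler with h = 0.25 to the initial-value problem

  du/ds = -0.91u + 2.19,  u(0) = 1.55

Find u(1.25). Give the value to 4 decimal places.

Euler: u_{n+1} = u_n + h·f(s_n, u_n).
s=0.000000, u=1.550000: f=0.779500 → u ← 1.550000 + 0.25·0.779500 = 1.744875
s=0.250000, u=1.744875: f=0.602164 → u ← 1.744875 + 0.25·0.602164 = 1.895416
s=0.500000, u=1.895416: f=0.465171 → u ← 1.895416 + 0.25·0.465171 = 2.011709
s=0.750000, u=2.011709: f=0.359345 → u ← 2.011709 + 0.25·0.359345 = 2.101545
s=1.000000, u=2.101545: f=0.277594 → u ← 2.101545 + 0.25·0.277594 = 2.170944
u(1.25) ≈ 2.1709

2.1709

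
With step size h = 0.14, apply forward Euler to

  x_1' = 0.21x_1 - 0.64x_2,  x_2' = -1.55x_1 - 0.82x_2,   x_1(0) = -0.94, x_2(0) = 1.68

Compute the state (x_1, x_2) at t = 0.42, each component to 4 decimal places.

-1.4967, 1.8226

Euler on (x_1,x_2): x_1_{n+1} = x_1_n + h·x_1', x_2_{n+1} = x_2_n + h·x_2'.
0.000000: (-0.940000, 1.680000); f=(-1.272600, 0.079400) → (-1.118164, 1.691116)
0.140000: (-1.118164, 1.691116); f=(-1.317129, 0.346439) → (-1.302562, 1.739617)
0.280000: (-1.302562, 1.739617); f=(-1.386893, 0.592485) → (-1.496727, 1.822565)
(x_1(0.42), x_2(0.42)) ≈ (-1.4967, 1.8226)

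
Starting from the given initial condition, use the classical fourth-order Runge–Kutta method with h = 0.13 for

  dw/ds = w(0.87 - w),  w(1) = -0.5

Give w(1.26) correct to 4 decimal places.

RK4: k1 = f(s_n, w_n); k2 = f(s_n + h/2, w_n + (h/2)·k1); k3 = f(s_n + h/2, w_n + (h/2)·k2); k4 = f(s_n + h, w_n + h·k3); w_{n+1} = w_n + (h/6)·(k1 + 2k2 + 2k3 + k4).
s=1.000000, w=-0.500000:
  k1 = f(1.000000, -0.500000) = -0.685000
  k2 = f(1.065000, -0.544525) = -0.770244
  k3 = f(1.065000, -0.550066) = -0.781130
  k4 = f(1.130000, -0.601547) = -0.885204
  w ← -0.500000 + (0.13/6)·(k1 + 2k2 + 2k3 + k4) = -0.601247
s=1.130000, w=-0.601247:
  k1 = f(1.130000, -0.601247) = -0.884583
  k2 = f(1.195000, -0.658745) = -1.007054
  k3 = f(1.195000, -0.666706) = -1.024531
  k4 = f(1.260000, -0.734436) = -1.178356
  w ← -0.601247 + (0.13/6)·(k1 + 2k2 + 2k3 + k4) = -0.733980
w(1.26) ≈ -0.7340

-0.7340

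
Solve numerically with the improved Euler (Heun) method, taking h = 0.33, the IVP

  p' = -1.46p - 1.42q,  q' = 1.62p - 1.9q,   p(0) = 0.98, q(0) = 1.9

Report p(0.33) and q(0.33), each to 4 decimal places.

Heun on (p,q): k1 = f(s_n, state_n); k2 = f(s_n + h, state_n + h·k1); state_{n+1} = state_n + (h/2)·(k1 + k2).
0.000000: (0.980000, 1.900000)
  k1 = (-4.128800, -2.022400)
  predictor → (-0.382504, 1.232608)
  k2 = (-1.191848, -2.961612)
  → (0.102093, 1.077638)
(p(0.33), q(0.33)) ≈ (0.1021, 1.0776)

0.1021, 1.0776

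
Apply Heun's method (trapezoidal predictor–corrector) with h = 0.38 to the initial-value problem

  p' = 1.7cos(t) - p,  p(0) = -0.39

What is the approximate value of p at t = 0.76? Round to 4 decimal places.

Heun: k1 = f(t_n, p_n); k2 = f(t_n + h, p_n + h·k1); p_{n+1} = p_n + (h/2)·(k1 + k2).
t=0.000000, p=-0.390000:
  k1 = f(0.000000, -0.390000) = 2.090000
  k2 = f(0.380000, 0.404200) = 1.174530
  p ← -0.390000 + (0.38/2)·(2.090000 + 1.174530) = 0.230261
t=0.380000, p=0.230261:
  k1 = f(0.380000, 0.230261) = 1.348469
  k2 = f(0.760000, 0.742679) = 0.489542
  p ← 0.230261 + (0.38/2)·(1.348469 + 0.489542) = 0.579483
p(0.76) ≈ 0.5795

0.5795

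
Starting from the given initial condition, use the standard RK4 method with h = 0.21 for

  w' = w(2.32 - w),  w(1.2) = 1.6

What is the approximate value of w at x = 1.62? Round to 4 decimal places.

1.9831

RK4: k1 = f(x_n, w_n); k2 = f(x_n + h/2, w_n + (h/2)·k1); k3 = f(x_n + h/2, w_n + (h/2)·k2); k4 = f(x_n + h, w_n + h·k3); w_{n+1} = w_n + (h/6)·(k1 + 2k2 + 2k3 + k4).
x=1.200000, w=1.600000:
  k1 = f(1.200000, 1.600000) = 1.152000
  k2 = f(1.305000, 1.720960) = 1.030924
  k3 = f(1.305000, 1.708247) = 1.045025
  k4 = f(1.410000, 1.819455) = 0.910719
  w ← 1.600000 + (0.21/6)·(k1 + 2k2 + 2k3 + k4) = 1.817512
x=1.410000, w=1.817512:
  k1 = f(1.410000, 1.817512) = 0.913279
  k2 = f(1.515000, 1.913406) = 0.777980
  k3 = f(1.515000, 1.899199) = 0.799184
  k4 = f(1.620000, 1.985340) = 0.664413
  w ← 1.817512 + (0.21/6)·(k1 + 2k2 + 2k3 + k4) = 1.983132
w(1.62) ≈ 1.9831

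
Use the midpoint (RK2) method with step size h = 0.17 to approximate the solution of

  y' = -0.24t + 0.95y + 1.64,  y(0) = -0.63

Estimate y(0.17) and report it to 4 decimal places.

Midpoint: k1 = f(t_n, y_n); k2 = f(t_n + h/2, y_n + (h/2)·k1); y_{n+1} = y_n + h·k2.
t=0.000000, y=-0.630000:
  k1 = f(0.000000, -0.630000) = 1.041500
  k2 = f(0.085000, -0.541473) = 1.105201
  y ← -0.630000 + 0.17·1.105201 = -0.442116
y(0.17) ≈ -0.4421

-0.4421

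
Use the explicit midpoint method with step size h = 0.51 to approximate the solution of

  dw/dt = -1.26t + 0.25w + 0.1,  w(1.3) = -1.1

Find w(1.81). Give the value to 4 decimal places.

-2.2474

Midpoint: k1 = f(t_n, w_n); k2 = f(t_n + h/2, w_n + (h/2)·k1); w_{n+1} = w_n + h·k2.
t=1.300000, w=-1.100000:
  k1 = f(1.300000, -1.100000) = -1.813000
  k2 = f(1.555000, -1.562315) = -2.249879
  w ← -1.100000 + 0.51·(-2.249879) = -2.247438
w(1.81) ≈ -2.2474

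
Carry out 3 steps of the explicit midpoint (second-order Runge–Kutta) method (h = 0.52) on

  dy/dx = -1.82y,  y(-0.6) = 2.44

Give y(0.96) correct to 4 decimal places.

0.3076

Midpoint: k1 = f(x_n, y_n); k2 = f(x_n + h/2, y_n + (h/2)·k1); y_{n+1} = y_n + h·k2.
x=-0.600000, y=2.440000:
  k1 = f(-0.600000, 2.440000) = -4.440800
  k2 = f(-0.340000, 1.285392) = -2.339413
  y ← 2.440000 + 0.52·(-2.339413) = 1.223505
x=-0.080000, y=1.223505:
  k1 = f(-0.080000, 1.223505) = -2.226779
  k2 = f(0.180000, 0.644542) = -1.173067
  y ← 1.223505 + 0.52·(-1.173067) = 0.613510
x=0.440000, y=0.613510:
  k1 = f(0.440000, 0.613510) = -1.116588
  k2 = f(0.700000, 0.323197) = -0.588219
  y ← 0.613510 + 0.52·(-0.588219) = 0.307636
y(0.96) ≈ 0.3076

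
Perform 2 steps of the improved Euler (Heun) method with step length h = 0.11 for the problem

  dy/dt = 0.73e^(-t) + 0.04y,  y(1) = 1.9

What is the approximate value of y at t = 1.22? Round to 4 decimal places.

1.9701

Heun: k1 = f(t_n, y_n); k2 = f(t_n + h, y_n + h·k1); y_{n+1} = y_n + (h/2)·(k1 + k2).
t=1.000000, y=1.900000:
  k1 = f(1.000000, 1.900000) = 0.344552
  k2 = f(1.110000, 1.937901) = 0.318094
  y ← 1.900000 + (0.11/2)·(0.344552 + 0.318094) = 1.936446
t=1.110000, y=1.936446:
  k1 = f(1.110000, 1.936446) = 0.318036
  k2 = f(1.220000, 1.971429) = 0.294375
  y ← 1.936446 + (0.11/2)·(0.318036 + 0.294375) = 1.970128
y(1.22) ≈ 1.9701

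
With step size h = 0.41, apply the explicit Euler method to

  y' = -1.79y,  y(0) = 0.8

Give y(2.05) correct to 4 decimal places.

Euler: y_{n+1} = y_n + h·f(t_n, y_n).
t=0.000000, y=0.800000: f=-1.432000 → y ← 0.800000 + 0.41·(-1.432000) = 0.212880
t=0.410000, y=0.212880: f=-0.381055 → y ← 0.212880 + 0.41·(-0.381055) = 0.056647
t=0.820000, y=0.056647: f=-0.101399 → y ← 0.056647 + 0.41·(-0.101399) = 0.015074
t=1.230000, y=0.015074: f=-0.026982 → y ← 0.015074 + 0.41·(-0.026982) = 0.004011
t=1.640000, y=0.004011: f=-0.007180 → y ← 0.004011 + 0.41·(-0.007180) = 0.001067
y(2.05) ≈ 0.0011

0.0011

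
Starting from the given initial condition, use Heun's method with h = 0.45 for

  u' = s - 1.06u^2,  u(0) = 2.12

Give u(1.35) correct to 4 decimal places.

Heun: k1 = f(s_n, u_n); k2 = f(s_n + h, u_n + h·k1); u_{n+1} = u_n + (h/2)·(k1 + k2).
s=0.000000, u=2.120000:
  k1 = f(0.000000, 2.120000) = -4.764064
  k2 = f(0.450000, -0.023829) = 0.449398
  u ← 2.120000 + (0.45/2)·(-4.764064 + 0.449398) = 1.149200
s=0.450000, u=1.149200:
  k1 = f(0.450000, 1.149200) = -0.949901
  k2 = f(0.900000, 0.721745) = 0.347829
  u ← 1.149200 + (0.45/2)·(-0.949901 + 0.347829) = 1.013734
s=0.900000, u=1.013734:
  k1 = f(0.900000, 1.013734) = -0.189316
  k2 = f(1.350000, 0.928542) = 0.436079
  u ← 1.013734 + (0.45/2)·(-0.189316 + 0.436079) = 1.069256
u(1.35) ≈ 1.0693

1.0693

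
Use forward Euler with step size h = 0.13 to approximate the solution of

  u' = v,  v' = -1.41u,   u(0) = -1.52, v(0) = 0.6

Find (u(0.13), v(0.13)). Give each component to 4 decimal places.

-1.4420, 0.8786

Euler on (u,v): u_{n+1} = u_n + h·u', v_{n+1} = v_n + h·v'.
0.000000: (-1.520000, 0.600000); f=(0.600000, 2.143200) → (-1.442000, 0.878616)
(u(0.13), v(0.13)) ≈ (-1.4420, 0.8786)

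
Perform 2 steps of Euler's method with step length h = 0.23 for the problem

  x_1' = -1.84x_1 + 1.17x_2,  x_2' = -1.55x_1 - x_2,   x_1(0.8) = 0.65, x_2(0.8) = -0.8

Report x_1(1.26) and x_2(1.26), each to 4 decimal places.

Euler on (x_1,x_2): x_1_{n+1} = x_1_n + h·x_1', x_2_{n+1} = x_2_n + h·x_2'.
0.800000: (0.650000, -0.800000); f=(-2.132000, -0.207500) → (0.159640, -0.847725)
1.030000: (0.159640, -0.847725); f=(-1.285576, 0.600283) → (-0.136042, -0.709660)
(x_1(1.26), x_2(1.26)) ≈ (-0.1360, -0.7097)

-0.1360, -0.7097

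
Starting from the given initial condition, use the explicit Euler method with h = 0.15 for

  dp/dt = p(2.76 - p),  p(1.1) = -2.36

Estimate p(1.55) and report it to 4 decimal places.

Euler: p_{n+1} = p_n + h·f(t_n, p_n).
t=1.100000, p=-2.360000: f=-12.083200 → p ← -2.360000 + 0.15·(-12.083200) = -4.172480
t=1.250000, p=-4.172480: f=-28.925634 → p ← -4.172480 + 0.15·(-28.925634) = -8.511325
t=1.400000, p=-8.511325: f=-95.933913 → p ← -8.511325 + 0.15·(-95.933913) = -22.901412
p(1.55) ≈ -22.9014

-22.9014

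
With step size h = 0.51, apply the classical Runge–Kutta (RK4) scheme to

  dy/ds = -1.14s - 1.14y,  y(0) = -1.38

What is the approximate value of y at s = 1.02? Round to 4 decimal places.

-0.8497

RK4: k1 = f(s_n, y_n); k2 = f(s_n + h/2, y_n + (h/2)·k1); k3 = f(s_n + h/2, y_n + (h/2)·k2); k4 = f(s_n + h, y_n + h·k3); y_{n+1} = y_n + (h/6)·(k1 + 2k2 + 2k3 + k4).
s=0.000000, y=-1.380000:
  k1 = f(0.000000, -1.380000) = 1.573200
  k2 = f(0.255000, -0.978834) = 0.825171
  k3 = f(0.255000, -1.169581) = 1.042623
  k4 = f(0.510000, -0.848262) = 0.385619
  y ← -1.380000 + (0.51/6)·(k1 + 2k2 + 2k3 + k4) = -0.895975
s=0.510000, y=-0.895975:
  k1 = f(0.510000, -0.895975) = 0.440012
  k2 = f(0.765000, -0.783772) = 0.021401
  k3 = f(0.765000, -0.890518) = 0.143091
  k4 = f(1.020000, -0.822999) = -0.224581
  y ← -0.895975 + (0.51/6)·(k1 + 2k2 + 2k3 + k4) = -0.849700
y(1.02) ≈ -0.8497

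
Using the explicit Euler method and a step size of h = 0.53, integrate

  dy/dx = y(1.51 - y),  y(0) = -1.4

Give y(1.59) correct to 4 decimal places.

Euler: y_{n+1} = y_n + h·f(x_n, y_n).
x=0.000000, y=-1.400000: f=-4.074000 → y ← -1.400000 + 0.53·(-4.074000) = -3.559220
x=0.530000, y=-3.559220: f=-18.042469 → y ← -3.559220 + 0.53·(-18.042469) = -13.121729
x=1.060000, y=-13.121729: f=-191.993574 → y ← -13.121729 + 0.53·(-191.993574) = -114.878323
y(1.59) ≈ -114.8783

-114.8783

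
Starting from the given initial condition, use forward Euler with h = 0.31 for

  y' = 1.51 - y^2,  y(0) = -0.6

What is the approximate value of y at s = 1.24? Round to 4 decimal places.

Euler: y_{n+1} = y_n + h·f(s_n, y_n).
s=0.000000, y=-0.600000: f=1.150000 → y ← -0.600000 + 0.31·1.150000 = -0.243500
s=0.310000, y=-0.243500: f=1.450708 → y ← -0.243500 + 0.31·1.450708 = 0.206219
s=0.620000, y=0.206219: f=1.467474 → y ← 0.206219 + 0.31·1.467474 = 0.661136
s=0.930000, y=0.661136: f=1.072899 → y ← 0.661136 + 0.31·1.072899 = 0.993735
y(1.24) ≈ 0.9937

0.9937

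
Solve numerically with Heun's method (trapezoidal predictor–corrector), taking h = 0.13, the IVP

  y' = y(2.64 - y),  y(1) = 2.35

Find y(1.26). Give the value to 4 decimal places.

2.4837

Heun: k1 = f(x_n, y_n); k2 = f(x_n + h, y_n + h·k1); y_{n+1} = y_n + (h/2)·(k1 + k2).
x=1.000000, y=2.350000:
  k1 = f(1.000000, 2.350000) = 0.681500
  k2 = f(1.130000, 2.438595) = 0.491145
  y ← 2.350000 + (0.13/2)·(0.681500 + 0.491145) = 2.426222
x=1.130000, y=2.426222:
  k1 = f(1.130000, 2.426222) = 0.518673
  k2 = f(1.260000, 2.493649) = 0.364947
  y ← 2.426222 + (0.13/2)·(0.518673 + 0.364947) = 2.483657
y(1.26) ≈ 2.4837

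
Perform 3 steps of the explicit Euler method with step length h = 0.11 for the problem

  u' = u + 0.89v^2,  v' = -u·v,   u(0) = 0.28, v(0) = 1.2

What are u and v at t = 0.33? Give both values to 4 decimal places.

Euler on (u,v): u_{n+1} = u_n + h·u', v_{n+1} = v_n + h·v'.
0.000000: (0.280000, 1.200000); f=(1.561600, -0.336000) → (0.451776, 1.163040)
0.110000: (0.451776, 1.163040); f=(1.655645, -0.525434) → (0.633897, 1.105242)
0.220000: (0.633897, 1.105242); f=(1.721086, -0.700610) → (0.823216, 1.028175)
(u(0.33), v(0.33)) ≈ (0.8232, 1.0282)

0.8232, 1.0282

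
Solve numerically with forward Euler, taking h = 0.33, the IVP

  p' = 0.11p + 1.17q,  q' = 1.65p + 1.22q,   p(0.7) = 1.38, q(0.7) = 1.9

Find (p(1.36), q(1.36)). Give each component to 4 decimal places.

3.5613, 5.9699

Euler on (p,q): p_{n+1} = p_n + h·p', q_{n+1} = q_n + h·q'.
0.700000: (1.380000, 1.900000); f=(2.374800, 4.595000) → (2.163684, 3.416350)
1.030000: (2.163684, 3.416350); f=(4.235135, 7.738026) → (3.561278, 5.969898)
(p(1.36), q(1.36)) ≈ (3.5613, 5.9699)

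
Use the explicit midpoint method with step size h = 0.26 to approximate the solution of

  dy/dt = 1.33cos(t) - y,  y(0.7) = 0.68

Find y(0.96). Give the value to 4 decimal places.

0.7252

Midpoint: k1 = f(t_n, y_n); k2 = f(t_n + h/2, y_n + (h/2)·k1); y_{n+1} = y_n + h·k2.
t=0.700000, y=0.680000:
  k1 = f(0.700000, 0.680000) = 0.337240
  k2 = f(0.830000, 0.723841) = 0.173744
  y ← 0.680000 + 0.26·0.173744 = 0.725173
y(0.96) ≈ 0.7252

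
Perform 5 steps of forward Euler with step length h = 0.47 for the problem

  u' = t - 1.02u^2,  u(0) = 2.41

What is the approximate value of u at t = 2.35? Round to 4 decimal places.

1.3857

Euler: u_{n+1} = u_n + h·f(t_n, u_n).
t=0.000000, u=2.410000: f=-5.924262 → u ← 2.410000 + 0.47·(-5.924262) = -0.374403
t=0.470000, u=-0.374403: f=0.327019 → u ← -0.374403 + 0.47·0.327019 = -0.220704
t=0.940000, u=-0.220704: f=0.890315 → u ← -0.220704 + 0.47·0.890315 = 0.197744
t=1.410000, u=0.197744: f=1.370115 → u ← 0.197744 + 0.47·1.370115 = 0.841698
t=1.880000, u=0.841698: f=1.157375 → u ← 0.841698 + 0.47·1.157375 = 1.385664
u(2.35) ≈ 1.3857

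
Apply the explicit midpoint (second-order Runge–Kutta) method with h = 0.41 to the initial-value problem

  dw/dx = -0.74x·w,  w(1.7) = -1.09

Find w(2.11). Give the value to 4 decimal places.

Midpoint: k1 = f(x_n, w_n); k2 = f(x_n + h/2, w_n + (h/2)·k1); w_{n+1} = w_n + h·k2.
x=1.700000, w=-1.090000:
  k1 = f(1.700000, -1.090000) = 1.371220
  k2 = f(1.905000, -0.808900) = 1.140306
  w ← -1.090000 + 0.41·1.140306 = -0.622474
w(2.11) ≈ -0.6225

-0.6225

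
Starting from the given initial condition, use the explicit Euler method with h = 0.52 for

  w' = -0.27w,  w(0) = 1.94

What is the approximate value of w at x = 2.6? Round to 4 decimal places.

Euler: w_{n+1} = w_n + h·f(x_n, w_n).
x=0.000000, w=1.940000: f=-0.523800 → w ← 1.940000 + 0.52·(-0.523800) = 1.667624
x=0.520000, w=1.667624: f=-0.450258 → w ← 1.667624 + 0.52·(-0.450258) = 1.433490
x=1.040000, w=1.433490: f=-0.387042 → w ← 1.433490 + 0.52·(-0.387042) = 1.232228
x=1.560000, w=1.232228: f=-0.332701 → w ← 1.232228 + 0.52·(-0.332701) = 1.059223
x=2.080000, w=1.059223: f=-0.285990 → w ← 1.059223 + 0.52·(-0.285990) = 0.910508
w(2.6) ≈ 0.9105

0.9105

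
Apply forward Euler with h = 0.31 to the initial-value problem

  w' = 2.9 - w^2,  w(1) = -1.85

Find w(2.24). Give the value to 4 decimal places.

-5.4962

Euler: w_{n+1} = w_n + h·f(t_n, w_n).
t=1.000000, w=-1.850000: f=-0.522500 → w ← -1.850000 + 0.31·(-0.522500) = -2.011975
t=1.310000, w=-2.011975: f=-1.148043 → w ← -2.011975 + 0.31·(-1.148043) = -2.367868
t=1.620000, w=-2.367868: f=-2.706801 → w ← -2.367868 + 0.31·(-2.706801) = -3.206977
t=1.930000, w=-3.206977: f=-7.384700 → w ← -3.206977 + 0.31·(-7.384700) = -5.496234
w(2.24) ≈ -5.4962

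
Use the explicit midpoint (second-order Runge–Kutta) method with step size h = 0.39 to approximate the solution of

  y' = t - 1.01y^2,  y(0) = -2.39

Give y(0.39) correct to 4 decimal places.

-7.1807

Midpoint: k1 = f(t_n, y_n); k2 = f(t_n + h/2, y_n + (h/2)·k1); y_{n+1} = y_n + h·k2.
t=0.000000, y=-2.390000:
  k1 = f(0.000000, -2.390000) = -5.769221
  k2 = f(0.195000, -3.514998) = -12.283764
  y ← -2.390000 + 0.39·(-12.283764) = -7.180668
y(0.39) ≈ -7.1807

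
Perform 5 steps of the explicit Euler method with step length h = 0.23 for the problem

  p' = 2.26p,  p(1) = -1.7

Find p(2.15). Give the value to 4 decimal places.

Euler: p_{n+1} = p_n + h·f(t_n, p_n).
t=1.000000, p=-1.700000: f=-3.842000 → p ← -1.700000 + 0.23·(-3.842000) = -2.583660
t=1.230000, p=-2.583660: f=-5.839072 → p ← -2.583660 + 0.23·(-5.839072) = -3.926646
t=1.460000, p=-3.926646: f=-8.874221 → p ← -3.926646 + 0.23·(-8.874221) = -5.967717
t=1.690000, p=-5.967717: f=-13.487041 → p ← -5.967717 + 0.23·(-13.487041) = -9.069737
t=1.920000, p=-9.069737: f=-20.497605 → p ← -9.069737 + 0.23·(-20.497605) = -13.784186
p(2.15) ≈ -13.7842

-13.7842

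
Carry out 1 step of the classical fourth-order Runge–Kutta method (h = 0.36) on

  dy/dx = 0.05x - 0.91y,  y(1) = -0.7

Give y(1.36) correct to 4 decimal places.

-0.4862

RK4: k1 = f(x_n, y_n); k2 = f(x_n + h/2, y_n + (h/2)·k1); k3 = f(x_n + h/2, y_n + (h/2)·k2); k4 = f(x_n + h, y_n + h·k3); y_{n+1} = y_n + (h/6)·(k1 + 2k2 + 2k3 + k4).
x=1.000000, y=-0.700000:
  k1 = f(1.000000, -0.700000) = 0.687000
  k2 = f(1.180000, -0.576340) = 0.583469
  k3 = f(1.180000, -0.594976) = 0.600428
  k4 = f(1.360000, -0.483846) = 0.508300
  y ← -0.700000 + (0.36/6)·(k1 + 2k2 + 2k3 + k4) = -0.486214
y(1.36) ≈ -0.4862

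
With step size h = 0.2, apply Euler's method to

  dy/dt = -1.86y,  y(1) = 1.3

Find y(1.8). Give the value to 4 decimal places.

Euler: y_{n+1} = y_n + h·f(t_n, y_n).
t=1.000000, y=1.300000: f=-2.418000 → y ← 1.300000 + 0.2·(-2.418000) = 0.816400
t=1.200000, y=0.816400: f=-1.518504 → y ← 0.816400 + 0.2·(-1.518504) = 0.512699
t=1.400000, y=0.512699: f=-0.953621 → y ← 0.512699 + 0.2·(-0.953621) = 0.321975
t=1.600000, y=0.321975: f=-0.598874 → y ← 0.321975 + 0.2·(-0.598874) = 0.202200
y(1.8) ≈ 0.2022

0.2022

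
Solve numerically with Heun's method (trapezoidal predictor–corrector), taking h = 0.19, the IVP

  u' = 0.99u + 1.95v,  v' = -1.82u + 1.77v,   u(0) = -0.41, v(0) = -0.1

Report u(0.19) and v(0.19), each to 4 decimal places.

Heun on (u,v): k1 = f(x_n, state_n); k2 = f(x_n + h, state_n + h·k1); state_{n+1} = state_n + (h/2)·(k1 + k2).
0.000000: (-0.410000, -0.100000)
  k1 = (-0.600900, 0.569200)
  predictor → (-0.524171, 0.008148)
  k2 = (-0.503041, 0.968413)
  → (-0.514874, 0.046073)
(u(0.19), v(0.19)) ≈ (-0.5149, 0.0461)

-0.5149, 0.0461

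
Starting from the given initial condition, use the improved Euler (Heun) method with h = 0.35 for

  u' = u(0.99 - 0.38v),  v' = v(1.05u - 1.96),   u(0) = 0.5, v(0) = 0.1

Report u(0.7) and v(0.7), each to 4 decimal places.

Heun on (u,v): k1 = f(t_n, state_n); k2 = f(t_n + h, state_n + h·k1); state_{n+1} = state_n + (h/2)·(k1 + k2).
0.000000: (0.500000, 0.100000)
  k1 = (0.476000, -0.143500)
  predictor → (0.666600, 0.049775)
  k2 = (0.647326, -0.062720)
  → (0.696582, 0.063912)
0.350000: (0.696582, 0.063912)
  k1 = (0.672699, -0.078521)
  predictor → (0.932027, 0.036429)
  k2 = (0.909804, -0.035751)
  → (0.973520, 0.043914)
(u(0.7), v(0.7)) ≈ (0.9735, 0.0439)

0.9735, 0.0439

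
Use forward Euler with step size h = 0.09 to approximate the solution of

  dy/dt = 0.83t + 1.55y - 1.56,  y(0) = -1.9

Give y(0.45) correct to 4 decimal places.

-4.5001

Euler: y_{n+1} = y_n + h·f(t_n, y_n).
t=0.000000, y=-1.900000: f=-4.505000 → y ← -1.900000 + 0.09·(-4.505000) = -2.305450
t=0.090000, y=-2.305450: f=-5.058747 → y ← -2.305450 + 0.09·(-5.058747) = -2.760737
t=0.180000, y=-2.760737: f=-5.689743 → y ← -2.760737 + 0.09·(-5.689743) = -3.272814
t=0.270000, y=-3.272814: f=-6.408762 → y ← -3.272814 + 0.09·(-6.408762) = -3.849603
t=0.360000, y=-3.849603: f=-7.228084 → y ← -3.849603 + 0.09·(-7.228084) = -4.500130
y(0.45) ≈ -4.5001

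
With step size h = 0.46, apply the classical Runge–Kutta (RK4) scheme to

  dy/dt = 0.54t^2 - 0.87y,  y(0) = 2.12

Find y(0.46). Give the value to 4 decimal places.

1.4369

RK4: k1 = f(t_n, y_n); k2 = f(t_n + h/2, y_n + (h/2)·k1); k3 = f(t_n + h/2, y_n + (h/2)·k2); k4 = f(t_n + h, y_n + h·k3); y_{n+1} = y_n + (h/6)·(k1 + 2k2 + 2k3 + k4).
t=0.000000, y=2.120000:
  k1 = f(0.000000, 2.120000) = -1.844400
  k2 = f(0.230000, 1.695788) = -1.446770
  k3 = f(0.230000, 1.787243) = -1.526335
  k4 = f(0.460000, 1.417886) = -1.119297
  y ← 2.120000 + (0.46/6)·(k1 + 2k2 + 2k3 + k4) = 1.436907
y(0.46) ≈ 1.4369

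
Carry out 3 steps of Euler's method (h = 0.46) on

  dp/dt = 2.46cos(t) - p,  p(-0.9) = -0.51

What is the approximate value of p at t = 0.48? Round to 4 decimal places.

1.8090

Euler: p_{n+1} = p_n + h·f(t_n, p_n).
t=-0.900000, p=-0.510000: f=2.039161 → p ← -0.510000 + 0.46·2.039161 = 0.428014
t=-0.440000, p=0.428014: f=1.797675 → p ← 0.428014 + 0.46·1.797675 = 1.254944
t=0.020000, p=1.254944: f=1.204564 → p ← 1.254944 + 0.46·1.204564 = 1.809044
p(0.48) ≈ 1.8090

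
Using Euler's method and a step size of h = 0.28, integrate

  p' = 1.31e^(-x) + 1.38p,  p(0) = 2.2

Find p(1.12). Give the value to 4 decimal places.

10.0870

Euler: p_{n+1} = p_n + h·f(x_n, p_n).
x=0.000000, p=2.200000: f=4.346000 → p ← 2.200000 + 0.28·4.346000 = 3.416880
x=0.280000, p=3.416880: f=5.705371 → p ← 3.416880 + 0.28·5.705371 = 5.014384
x=0.560000, p=5.014384: f=7.668134 → p ← 5.014384 + 0.28·7.668134 = 7.161461
x=0.840000, p=7.161461: f=10.448357 → p ← 7.161461 + 0.28·10.448357 = 10.087001
p(1.12) ≈ 10.0870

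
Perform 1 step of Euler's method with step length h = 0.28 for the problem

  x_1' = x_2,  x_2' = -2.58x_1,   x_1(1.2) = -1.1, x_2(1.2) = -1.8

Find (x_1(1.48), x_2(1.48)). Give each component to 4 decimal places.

-1.6040, -1.0054

Euler on (x_1,x_2): x_1_{n+1} = x_1_n + h·x_1', x_2_{n+1} = x_2_n + h·x_2'.
1.200000: (-1.100000, -1.800000); f=(-1.800000, 2.838000) → (-1.604000, -1.005360)
(x_1(1.48), x_2(1.48)) ≈ (-1.6040, -1.0054)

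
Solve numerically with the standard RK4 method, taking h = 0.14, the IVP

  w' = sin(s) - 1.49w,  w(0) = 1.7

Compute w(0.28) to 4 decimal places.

RK4: k1 = f(s_n, w_n); k2 = f(s_n + h/2, w_n + (h/2)·k1); k3 = f(s_n + h/2, w_n + (h/2)·k2); k4 = f(s_n + h, w_n + h·k3); w_{n+1} = w_n + (h/6)·(k1 + 2k2 + 2k3 + k4).
s=0.000000, w=1.700000:
  k1 = f(0.000000, 1.700000) = -2.533000
  k2 = f(0.070000, 1.522690) = -2.198865
  k3 = f(0.070000, 1.546079) = -2.233716
  k4 = f(0.140000, 1.387280) = -1.927504
  w ← 1.700000 + (0.14/6)·(k1 + 2k2 + 2k3 + k4) = 1.389068
s=0.140000, w=1.389068:
  k1 = f(0.140000, 1.389068) = -1.930168
  k2 = f(0.210000, 1.253956) = -1.659935
  k3 = f(0.210000, 1.272872) = -1.688120
  k4 = f(0.280000, 1.152731) = -1.441214
  w ← 1.389068 + (0.14/6)·(k1 + 2k2 + 2k3 + k4) = 1.154160
w(0.28) ≈ 1.1542

1.1542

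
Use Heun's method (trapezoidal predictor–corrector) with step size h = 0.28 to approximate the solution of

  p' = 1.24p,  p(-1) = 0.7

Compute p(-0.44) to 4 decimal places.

1.3867

Heun: k1 = f(t_n, p_n); k2 = f(t_n + h, p_n + h·k1); p_{n+1} = p_n + (h/2)·(k1 + k2).
t=-1.000000, p=0.700000:
  k1 = f(-1.000000, 0.700000) = 0.868000
  k2 = f(-0.720000, 0.943040) = 1.169370
  p ← 0.700000 + (0.28/2)·(0.868000 + 1.169370) = 0.985232
t=-0.720000, p=0.985232:
  k1 = f(-0.720000, 0.985232) = 1.221687
  k2 = f(-0.440000, 1.327304) = 1.645857
  p ← 0.985232 + (0.28/2)·(1.221687 + 1.645857) = 1.386688
p(-0.44) ≈ 1.3867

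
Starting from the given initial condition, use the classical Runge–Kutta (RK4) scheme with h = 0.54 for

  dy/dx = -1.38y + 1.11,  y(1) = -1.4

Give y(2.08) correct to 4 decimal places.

RK4: k1 = f(x_n, y_n); k2 = f(x_n + h/2, y_n + (h/2)·k1); k3 = f(x_n + h/2, y_n + (h/2)·k2); k4 = f(x_n + h, y_n + h·k3); y_{n+1} = y_n + (h/6)·(k1 + 2k2 + 2k3 + k4).
x=1.000000, y=-1.400000:
  k1 = f(1.000000, -1.400000) = 3.042000
  k2 = f(1.270000, -0.578660) = 1.908551
  k3 = f(1.270000, -0.884691) = 2.330874
  k4 = f(1.540000, -0.141328) = 1.305033
  y ← -1.400000 + (0.54/6)·(k1 + 2k2 + 2k3 + k4) = -0.245671
x=1.540000, y=-0.245671:
  k1 = f(1.540000, -0.245671) = 1.449025
  k2 = f(1.810000, 0.145566) = 0.909119
  k3 = f(1.810000, -0.000209) = 1.110288
  k4 = f(2.080000, 0.353885) = 0.621639
  y ← -0.245671 + (0.54/6)·(k1 + 2k2 + 2k3 + k4) = 0.304182
y(2.08) ≈ 0.3042

0.3042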